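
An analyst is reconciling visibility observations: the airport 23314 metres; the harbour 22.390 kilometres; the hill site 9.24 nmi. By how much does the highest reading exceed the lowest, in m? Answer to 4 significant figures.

6202 m

the harbour: 22.390 km = 22390.00 m.
the hill site: 9.24 nmi = 17112.48 m.
Spread: 23314.00 − 17112.48 = 6202 m.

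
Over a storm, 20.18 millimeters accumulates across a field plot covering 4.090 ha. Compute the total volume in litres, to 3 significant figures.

Area: 4.090 ha = 40900 m².
1 mm over 1 m² is 1 L, so volume = 20.18 × 40900 = 825362 L ≈ 825000 L.

825000 litres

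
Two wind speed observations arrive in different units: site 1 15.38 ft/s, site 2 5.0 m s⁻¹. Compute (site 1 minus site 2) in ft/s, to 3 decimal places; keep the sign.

-1.024 ft/s

site 2: 5.0 m/s = 16.40420 ft/s.
Difference: 15.38000 − 16.40420 = -1.024 ft/s.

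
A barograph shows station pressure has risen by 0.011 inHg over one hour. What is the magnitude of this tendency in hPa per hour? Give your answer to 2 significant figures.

0.011 inHg / 1 h × 33.8639 hPa/inHg = 0.37 hPa/h.

0.37 hPa per hour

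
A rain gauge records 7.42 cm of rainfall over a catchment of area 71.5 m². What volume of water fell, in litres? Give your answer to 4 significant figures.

5305 litres

Depth: 7.42 cm × 10 = 74.2 mm.
1 mm over 1 m² is 1 L, so volume = 74.2 × 71.5 = 5305.3 L ≈ 5305 L.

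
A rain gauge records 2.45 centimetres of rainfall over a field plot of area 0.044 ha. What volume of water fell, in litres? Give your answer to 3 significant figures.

Depth: 2.45 cm × 10 = 24.5 mm.
Area: 0.044 ha = 440 m².
1 mm over 1 m² is 1 L, so volume = 24.5 × 440 = 10780 L ≈ 10800 L.

10800 litres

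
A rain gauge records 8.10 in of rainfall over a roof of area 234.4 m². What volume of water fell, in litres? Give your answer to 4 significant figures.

Depth: 8.10 in × 25.4 = 205.74 mm.
1 mm over 1 m² is 1 L, so volume = 205.74 × 234.4 = 48225.456 L ≈ 48230 L.

48230 litres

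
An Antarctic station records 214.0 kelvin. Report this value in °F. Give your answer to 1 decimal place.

-74.5 °F

First to °C: -59.15 °C.
Then to °F: -74.5 °F.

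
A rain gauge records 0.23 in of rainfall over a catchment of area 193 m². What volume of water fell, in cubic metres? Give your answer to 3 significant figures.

1.13 cubic metres

Depth: 0.23 in × 25.4 = 5.842 mm.
1 mm over 1 m² is 1 L, so volume = 5.842 × 193 = 1127.506 L = 1.13 m³.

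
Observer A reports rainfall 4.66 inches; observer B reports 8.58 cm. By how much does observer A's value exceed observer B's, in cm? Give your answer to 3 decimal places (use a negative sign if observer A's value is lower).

3.256 cm

observer A: 4.66 in = 11.83640 cm.
Difference: 11.83640 − 8.58000 = 3.256 cm.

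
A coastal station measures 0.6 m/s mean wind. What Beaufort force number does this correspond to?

0.6 m/s lies in the Beaufort 1 band (light air, 0.3–1.5 m/s).

Beaufort force 1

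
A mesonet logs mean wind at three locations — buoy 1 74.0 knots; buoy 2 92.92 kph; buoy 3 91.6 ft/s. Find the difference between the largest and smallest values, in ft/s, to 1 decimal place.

40.2 ft/s

buoy 1: 74.0 kt = 124.898 ft/s.
buoy 2: 92.92 km/h = 84.682 ft/s.
Spread: 124.898 − 84.682 = 40.2 ft/s.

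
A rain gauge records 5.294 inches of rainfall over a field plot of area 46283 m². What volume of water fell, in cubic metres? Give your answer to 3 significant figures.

6220 cubic metres

Depth: 5.294 in × 25.4 = 134.4676 mm.
1 mm over 1 m² is 1 L, so volume = 134.4676 × 46283 = 6223563.9 L = 6220 m³.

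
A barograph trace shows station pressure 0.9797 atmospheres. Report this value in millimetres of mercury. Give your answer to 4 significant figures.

744.6 mmHg

1 atm = 760 mmHg, so 0.9797 × 760 = 744.6 mmHg.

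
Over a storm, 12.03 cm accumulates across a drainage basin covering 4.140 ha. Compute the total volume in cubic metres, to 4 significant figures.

Depth: 12.03 cm × 10 = 120.3 mm.
Area: 4.140 ha = 41400 m².
1 mm over 1 m² is 1 L, so volume = 120.3 × 41400 = 4980420 L = 4980 m³.

4980 cubic metres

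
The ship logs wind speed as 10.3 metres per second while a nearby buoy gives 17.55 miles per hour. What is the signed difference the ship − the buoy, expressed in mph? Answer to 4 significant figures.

the ship: 10.3 m/s = 23.04044 mph.
Difference: 23.04044 − 17.55000 = 5.490 mph.

5.490 mph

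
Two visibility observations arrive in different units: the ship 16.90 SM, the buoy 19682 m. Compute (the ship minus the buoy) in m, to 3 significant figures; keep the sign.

the ship: 16.90 SM = 27197.91 m.
Difference: 27197.91 − 19682.00 = 7520 m.

7520 m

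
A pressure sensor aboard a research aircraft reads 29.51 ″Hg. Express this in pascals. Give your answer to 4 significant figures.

1 inHg = 3386.39 Pa, so 29.51 × 3386.39 = 99930 Pa.

99930 Pa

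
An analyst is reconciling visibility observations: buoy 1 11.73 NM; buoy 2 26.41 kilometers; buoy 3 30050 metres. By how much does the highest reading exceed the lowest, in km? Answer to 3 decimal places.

8.326 km

buoy 1: 11.73 nmi = 21.72396 km.
buoy 3: 30050 m = 30.05000 km.
Spread: 30.05000 − 21.72396 = 8.326 km.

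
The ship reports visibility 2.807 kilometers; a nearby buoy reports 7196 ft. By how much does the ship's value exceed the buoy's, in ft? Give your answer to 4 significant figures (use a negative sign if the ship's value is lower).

the ship: 2.807 km = 9209.32 ft.
Difference: 9209.32 − 7196.00 = 2013 ft.

2013 ft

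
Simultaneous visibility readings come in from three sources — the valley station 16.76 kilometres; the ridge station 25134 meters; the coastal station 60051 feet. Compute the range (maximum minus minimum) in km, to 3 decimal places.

the ridge station: 25134 m = 25.13400 km.
the coastal station: 60051 ft = 18.30354 km.
Spread: 25.13400 − 16.76000 = 8.374 km.

8.374 km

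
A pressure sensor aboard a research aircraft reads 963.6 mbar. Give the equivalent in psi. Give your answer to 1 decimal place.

14.0 psi

1 mb = 0.0145038 psi, so 963.6 × 0.0145038 = 14.0 psi.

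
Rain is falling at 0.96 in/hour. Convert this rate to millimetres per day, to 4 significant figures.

585.2 mm/day

0.96 in/hour × 25.4 mm/in × 24 hour/day = 585.2 mm/day.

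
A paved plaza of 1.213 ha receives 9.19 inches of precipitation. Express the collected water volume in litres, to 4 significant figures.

Depth: 9.19 in × 25.4 = 233.426 mm.
Area: 1.213 ha = 12130 m².
1 mm over 1 m² is 1 L, so volume = 233.426 × 12130 = 2831457.4 L ≈ 2831000 L.

2831000 litres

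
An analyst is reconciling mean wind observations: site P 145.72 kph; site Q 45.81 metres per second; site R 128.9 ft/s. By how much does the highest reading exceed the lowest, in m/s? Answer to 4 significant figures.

6.521 m/s

site P: 145.72 km/h = 40.47778 m/s.
site R: 128.9 ft/s = 39.28872 m/s.
Spread: 45.81000 − 39.28872 = 6.521 m/s.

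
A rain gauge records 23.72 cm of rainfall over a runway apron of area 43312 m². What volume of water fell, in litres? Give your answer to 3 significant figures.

10300000 litres

Depth: 23.72 cm × 10 = 237.2 mm.
1 mm over 1 m² is 1 L, so volume = 237.2 × 43312 = 10273606 L ≈ 10300000 L.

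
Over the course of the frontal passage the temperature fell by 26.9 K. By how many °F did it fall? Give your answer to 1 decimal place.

A change of 1 °C equals a change of 1.8 °F: Δ°F = 26.9 × 1.8 = 48.4 °F.

48.4 °F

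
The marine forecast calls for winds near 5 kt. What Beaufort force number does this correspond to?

5 kt lies in the Beaufort 2 band (light breeze, 4–6 kt).

Beaufort force 2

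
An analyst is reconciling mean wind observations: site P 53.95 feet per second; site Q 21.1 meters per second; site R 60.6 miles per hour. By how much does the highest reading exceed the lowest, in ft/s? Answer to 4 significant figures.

34.93 ft/s

site Q: 21.1 m/s = 69.2257 ft/s.
site R: 60.6 mph = 88.8800 ft/s.
Spread: 88.8800 − 53.9500 = 34.93 ft/s.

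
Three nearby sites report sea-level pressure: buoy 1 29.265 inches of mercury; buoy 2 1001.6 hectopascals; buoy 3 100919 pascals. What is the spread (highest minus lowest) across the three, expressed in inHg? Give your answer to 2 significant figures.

0.54 inHg

buoy 2: 1001.6 hPa = 29.5772 inHg.
buoy 3: 100919 Pa = 29.8014 inHg.
Spread: 29.8014 − 29.2650 = 0.54 inHg.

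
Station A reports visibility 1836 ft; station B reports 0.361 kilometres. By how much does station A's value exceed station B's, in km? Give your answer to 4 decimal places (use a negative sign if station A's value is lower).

0.1986 km

station A: 1836 ft = 0.559613 km.
Difference: 0.559613 − 0.361000 = 0.1986 km.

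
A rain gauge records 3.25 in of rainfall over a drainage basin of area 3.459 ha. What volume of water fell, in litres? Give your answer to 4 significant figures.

2855000 litres

Depth: 3.25 in × 25.4 = 82.55 mm.
Area: 3.459 ha = 34590 m².
1 mm over 1 m² is 1 L, so volume = 82.55 × 34590 = 2855404.5 L ≈ 2855000 L.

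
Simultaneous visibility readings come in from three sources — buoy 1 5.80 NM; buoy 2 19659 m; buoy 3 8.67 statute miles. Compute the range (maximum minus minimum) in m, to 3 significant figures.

buoy 1: 5.80 nmi = 10741.60 m.
buoy 3: 8.67 SM = 13953.01 m.
Spread: 19659.00 − 10741.60 = 8920 m.

8920 m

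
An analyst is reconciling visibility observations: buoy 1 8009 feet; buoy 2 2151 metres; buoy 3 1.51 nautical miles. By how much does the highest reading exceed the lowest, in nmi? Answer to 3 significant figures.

0.349 nmi

buoy 1: 8009 ft = 1.31811 nmi.
buoy 2: 2151 m = 1.16145 nmi.
Spread: 1.51000 − 1.16145 = 0.349 nmi.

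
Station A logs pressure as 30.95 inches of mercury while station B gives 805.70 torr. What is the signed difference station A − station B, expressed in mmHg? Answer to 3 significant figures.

-19.6 mmHg

station A: 30.95 inHg = 786.130 mmHg.
Difference: 786.130 − 805.700 = -19.6 mmHg.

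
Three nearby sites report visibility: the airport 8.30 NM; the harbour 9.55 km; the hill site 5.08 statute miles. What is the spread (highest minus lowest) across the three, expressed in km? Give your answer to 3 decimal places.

7.196 km

the airport: 8.30 nmi = 15.37160 km.
the hill site: 5.08 SM = 8.17547 km.
Spread: 15.37160 − 8.17547 = 7.196 km.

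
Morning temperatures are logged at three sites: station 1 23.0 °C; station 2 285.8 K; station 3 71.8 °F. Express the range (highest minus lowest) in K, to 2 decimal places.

station 2: 285.8 K = 12.650 °C.
station 3: 71.8 °F = 22.111 °C.
Spread: 23.000 − 12.650 = 10.350 °C.

10.35 K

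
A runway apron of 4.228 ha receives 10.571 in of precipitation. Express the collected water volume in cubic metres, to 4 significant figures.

11350 cubic metres

Depth: 10.571 in × 25.4 = 268.5034 mm.
Area: 4.228 ha = 42280 m².
1 mm over 1 m² is 1 L, so volume = 268.5034 × 42280 = 11352324 L = 11350 m³.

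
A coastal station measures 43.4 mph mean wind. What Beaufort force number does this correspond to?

43.4 mph = 19.4 m/s, which is Beaufort 8 (gale, 17.2–20.7 m/s).

Beaufort force 8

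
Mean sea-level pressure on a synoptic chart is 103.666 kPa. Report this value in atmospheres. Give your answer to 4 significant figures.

1.023 atm

1 kPa = 0.00986923 atm, so 103.666 × 0.00986923 = 1.023 atm.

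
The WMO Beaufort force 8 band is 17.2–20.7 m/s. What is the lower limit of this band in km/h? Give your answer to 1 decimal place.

17.2–20.7 m/s × 3.6 = 61.9–74.5 km/h.

61.9 km/h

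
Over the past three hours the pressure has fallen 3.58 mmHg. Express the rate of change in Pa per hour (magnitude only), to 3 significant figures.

3.58 mmHg / 3 h × 133.322 Pa/mmHg = 159 Pa/h.

159 Pa per hour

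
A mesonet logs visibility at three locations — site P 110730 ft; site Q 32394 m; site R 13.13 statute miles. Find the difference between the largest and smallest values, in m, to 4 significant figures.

12620 m

site P: 110730 ft = 33750.50 m.
site R: 13.13 SM = 21130.69 m.
Spread: 33750.50 − 21130.69 = 12620 m.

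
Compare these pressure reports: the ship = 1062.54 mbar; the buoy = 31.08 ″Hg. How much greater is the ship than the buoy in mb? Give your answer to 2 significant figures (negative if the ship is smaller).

the buoy: 31.08 inHg = 1052.49 mb.
Difference: 1062.54 − 1052.49 = 10 mb.

10 mb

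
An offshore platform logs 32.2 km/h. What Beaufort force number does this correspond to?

Beaufort force 5

32.2 km/h = 8.9 m/s, which is Beaufort 5 (fresh breeze, 8.0–10.7 m/s).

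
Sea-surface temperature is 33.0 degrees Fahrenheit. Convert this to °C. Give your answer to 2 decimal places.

0.56 °C

°C = (°F − 32) × 5/9 = (33.0 − 32) / 1.8 = 0.56 °C.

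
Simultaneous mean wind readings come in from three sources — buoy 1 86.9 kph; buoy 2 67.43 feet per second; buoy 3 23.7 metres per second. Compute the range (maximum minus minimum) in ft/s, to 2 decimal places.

buoy 1: 86.9 km/h = 79.1958 ft/s.
buoy 3: 23.7 m/s = 77.7559 ft/s.
Spread: 79.1958 − 67.4300 = 11.77 ft/s.

11.77 ft/s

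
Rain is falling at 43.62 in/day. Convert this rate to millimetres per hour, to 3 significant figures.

46.2 mm/hour

43.62 in/day × 25.4 mm/in × 0.0416667 day/hour = 46.2 mm/hour.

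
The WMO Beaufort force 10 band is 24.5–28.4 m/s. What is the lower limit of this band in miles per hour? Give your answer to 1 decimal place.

24.5–28.4 m/s × 2.237 = 54.8–63.5 mph.

54.8 mph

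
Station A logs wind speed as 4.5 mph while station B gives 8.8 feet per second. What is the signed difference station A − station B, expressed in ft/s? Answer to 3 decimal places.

-2.200 ft/s

station A: 4.5 mph = 6.60000 ft/s.
Difference: 6.60000 − 8.80000 = -2.200 ft/s.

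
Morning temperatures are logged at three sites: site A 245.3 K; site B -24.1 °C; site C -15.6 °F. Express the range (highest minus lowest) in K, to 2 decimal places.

3.75 K

site A: 245.3 K = -27.850 °C.
site C: -15.6 °F = -26.444 °C.
Spread: (-24.100) − (-27.850) = 3.750 °C.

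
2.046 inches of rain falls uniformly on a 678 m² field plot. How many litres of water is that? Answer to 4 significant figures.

Depth: 2.046 in × 25.4 = 51.9684 mm.
1 mm over 1 m² is 1 L, so volume = 51.9684 × 678 = 35234.575 L ≈ 35230 L.

35230 litres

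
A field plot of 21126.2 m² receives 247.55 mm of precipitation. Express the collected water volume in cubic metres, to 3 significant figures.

5230 cubic metres

1 mm over 1 m² is 1 L, so volume = 247.55 × 21126.2 = 5229790.8 L = 5230 m³.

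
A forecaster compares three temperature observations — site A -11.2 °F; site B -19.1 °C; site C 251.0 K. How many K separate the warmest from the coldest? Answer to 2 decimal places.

4.90 K

site A: -11.2 °F = -24.000 °C.
site C: 251.0 K = -22.150 °C.
Spread: (-19.100) − (-24.000) = 4.900 °C.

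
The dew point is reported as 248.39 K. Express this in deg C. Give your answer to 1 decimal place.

-24.8 °C

°C = 248.39 − 273.15 = -24.8 °C.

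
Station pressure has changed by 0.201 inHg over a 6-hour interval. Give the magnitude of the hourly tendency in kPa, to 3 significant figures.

0.201 inHg / 6 h × 3.38639 kPa/inHg = 0.113 kPa/h.

0.113 kPa per hour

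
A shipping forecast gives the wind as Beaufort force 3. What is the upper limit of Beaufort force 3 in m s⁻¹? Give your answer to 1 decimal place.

5.4 m/s

Beaufort 3 (gentle breeze) spans 3.4–5.4 m/s.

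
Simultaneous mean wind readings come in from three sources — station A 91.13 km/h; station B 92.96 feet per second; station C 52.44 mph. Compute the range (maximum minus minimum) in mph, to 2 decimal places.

station A: 91.13 km/h = 56.6256 mph.
station B: 92.96 ft/s = 63.3818 mph.
Spread: 63.3818 − 52.4400 = 10.94 mph.

10.94 mph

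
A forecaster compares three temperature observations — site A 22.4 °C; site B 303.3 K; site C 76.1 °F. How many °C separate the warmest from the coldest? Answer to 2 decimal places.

7.75 °C

site B: 303.3 K = 30.150 °C.
site C: 76.1 °F = 24.500 °C.
Spread: 30.150 − 22.400 = 7.750 °C.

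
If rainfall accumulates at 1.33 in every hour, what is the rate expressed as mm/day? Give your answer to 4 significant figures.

810.8 mm/day

1.33 in/hour × 25.4 mm/in × 24 hour/day = 810.8 mm/day.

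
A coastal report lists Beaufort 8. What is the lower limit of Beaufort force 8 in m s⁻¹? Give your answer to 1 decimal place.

Beaufort 8 (gale) spans 17.2–20.7 m/s.

17.2 m/s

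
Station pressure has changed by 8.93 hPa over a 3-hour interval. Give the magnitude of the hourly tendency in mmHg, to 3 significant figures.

2.23 mmHg per hour

8.93 hPa / 3 h × 0.750062 mmHg/hPa = 2.23 mmHg/h.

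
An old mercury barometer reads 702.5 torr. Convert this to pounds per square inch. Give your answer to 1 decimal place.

1 mmHg = 0.0193368 psi, so 702.5 × 0.0193368 = 13.6 psi.

13.6 psi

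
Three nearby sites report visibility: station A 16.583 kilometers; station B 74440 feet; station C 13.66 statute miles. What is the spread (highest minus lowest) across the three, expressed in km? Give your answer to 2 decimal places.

station B: 74440 ft = 22.6893 km.
station C: 13.66 SM = 21.9836 km.
Spread: 22.6893 − 16.5830 = 6.11 km.

6.11 km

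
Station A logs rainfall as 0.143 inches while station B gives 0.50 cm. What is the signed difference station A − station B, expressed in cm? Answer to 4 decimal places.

station A: 0.143 in = 0.363220 cm.
Difference: 0.363220 − 0.500000 = -0.1368 cm.

-0.1368 cm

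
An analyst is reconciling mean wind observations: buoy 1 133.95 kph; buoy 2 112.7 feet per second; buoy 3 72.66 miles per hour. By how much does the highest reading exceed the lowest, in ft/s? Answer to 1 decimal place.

buoy 1: 133.95 km/h = 122.075 ft/s.
buoy 3: 72.66 mph = 106.568 ft/s.
Spread: 122.075 − 106.568 = 15.5 ft/s.

15.5 ft/s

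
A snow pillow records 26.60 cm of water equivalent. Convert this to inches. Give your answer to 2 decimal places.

10.47 in

1 cm = 0.393701 in, so 26.60 × 0.393701 = 10.47 in.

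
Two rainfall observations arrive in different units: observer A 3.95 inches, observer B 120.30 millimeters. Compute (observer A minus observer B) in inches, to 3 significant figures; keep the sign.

observer B: 120.30 mm = 4.73622 in.
Difference: 3.95000 − 4.73622 = -0.786 in.

-0.786 in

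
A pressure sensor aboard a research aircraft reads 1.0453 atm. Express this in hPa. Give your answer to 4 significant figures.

1059 hPa

1 atm = 1013.25 hPa, so 1.0453 × 1013.25 = 1059 hPa.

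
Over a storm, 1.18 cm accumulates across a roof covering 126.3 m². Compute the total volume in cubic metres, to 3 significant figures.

1.49 cubic metres

Depth: 1.18 cm × 10 = 11.8 mm.
1 mm over 1 m² is 1 L, so volume = 11.8 × 126.3 = 1490.34 L = 1.49 m³.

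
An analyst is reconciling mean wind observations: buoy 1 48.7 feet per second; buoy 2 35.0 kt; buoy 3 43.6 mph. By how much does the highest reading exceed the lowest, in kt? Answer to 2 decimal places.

9.03 kt

buoy 1: 48.7 ft/s = 28.8540 kt.
buoy 3: 43.6 mph = 37.8874 kt.
Spread: 37.8874 − 28.8540 = 9.03 kt.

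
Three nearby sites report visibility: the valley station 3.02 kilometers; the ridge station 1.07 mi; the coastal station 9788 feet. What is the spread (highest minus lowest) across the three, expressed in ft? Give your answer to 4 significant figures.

4259 ft

the valley station: 3.02 km = 9908.14 ft.
the ridge station: 1.07 SM = 5649.60 ft.
Spread: 9908.14 − 5649.60 = 4259 ft.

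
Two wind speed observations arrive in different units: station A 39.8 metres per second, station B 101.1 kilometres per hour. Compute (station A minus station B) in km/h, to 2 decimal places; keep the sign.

station A: 39.8 m/s = 143.2800 km/h.
Difference: 143.2800 − 101.1000 = 42.18 km/h.

42.18 km/h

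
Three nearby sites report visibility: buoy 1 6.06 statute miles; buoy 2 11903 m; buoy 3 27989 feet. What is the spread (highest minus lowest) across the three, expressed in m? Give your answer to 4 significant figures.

3372 m

buoy 1: 6.06 SM = 9752.62 m.
buoy 3: 27989 ft = 8531.05 m.
Spread: 11903.00 − 8531.05 = 3372 m.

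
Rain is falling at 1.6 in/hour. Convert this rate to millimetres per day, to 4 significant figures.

1.6 in/hour × 25.4 mm/in × 24 hour/day = 975.4 mm/day.

975.4 mm/day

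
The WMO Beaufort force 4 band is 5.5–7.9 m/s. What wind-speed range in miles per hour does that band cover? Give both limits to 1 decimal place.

5.5–7.9 m/s × 2.237 = 12.3–17.7 mph.

12.3 to 17.7 mph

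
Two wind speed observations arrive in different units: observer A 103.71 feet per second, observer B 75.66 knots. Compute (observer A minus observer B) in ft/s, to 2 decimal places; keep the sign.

observer B: 75.66 kt = 127.6997 ft/s.
Difference: 103.7100 − 127.6997 = -23.99 ft/s.

-23.99 ft/s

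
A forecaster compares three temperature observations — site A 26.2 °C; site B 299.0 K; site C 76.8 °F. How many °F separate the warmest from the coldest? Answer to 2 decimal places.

site B: 299.0 K = 25.850 °C.
site C: 76.8 °F = 24.889 °C.
Spread: 26.200 − 24.889 = 1.311 °C = 2.36 °F.

2.36 °F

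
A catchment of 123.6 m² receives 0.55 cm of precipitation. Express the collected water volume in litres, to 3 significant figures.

Depth: 0.55 cm × 10 = 5.5 mm.
1 mm over 1 m² is 1 L, so volume = 5.5 × 123.6 = 679.8 L ≈ 680 L.

680 litres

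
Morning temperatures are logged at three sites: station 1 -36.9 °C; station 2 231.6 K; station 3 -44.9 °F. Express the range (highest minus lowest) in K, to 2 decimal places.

station 2: 231.6 K = -41.550 °C.
station 3: -44.9 °F = -42.722 °C.
Spread: (-36.900) − (-42.722) = 5.822 °C.

5.82 K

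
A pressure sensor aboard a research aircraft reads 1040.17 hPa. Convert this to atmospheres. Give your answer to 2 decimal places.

1 hPa = 0.000986923 atm, so 1040.17 × 0.000986923 = 1.03 atm.

1.03 atm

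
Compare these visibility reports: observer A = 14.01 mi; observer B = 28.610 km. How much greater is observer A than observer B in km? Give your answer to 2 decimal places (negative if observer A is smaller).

observer A: 14.01 SM = 22.5469 km.
Difference: 22.5469 − 28.6100 = -6.06 km.

-6.06 km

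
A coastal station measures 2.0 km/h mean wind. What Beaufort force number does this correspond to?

Beaufort force 1

2.0 km/h = 0.6 m/s, which is Beaufort 1 (light air, 0.3–1.5 m/s).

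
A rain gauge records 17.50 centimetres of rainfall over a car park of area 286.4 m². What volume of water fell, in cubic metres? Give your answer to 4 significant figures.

50.12 cubic metres

Depth: 17.50 cm × 10 = 175 mm.
1 mm over 1 m² is 1 L, so volume = 175 × 286.4 = 50120 L = 50.12 m³.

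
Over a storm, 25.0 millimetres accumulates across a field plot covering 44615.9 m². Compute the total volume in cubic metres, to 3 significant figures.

1 mm over 1 m² is 1 L, so volume = 25 × 44615.9 = 1115397.5 L = 1120 m³.

1120 cubic metres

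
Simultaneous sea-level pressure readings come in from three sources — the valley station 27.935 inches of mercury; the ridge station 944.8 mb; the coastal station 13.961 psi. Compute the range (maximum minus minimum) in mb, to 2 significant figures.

the valley station: 27.935 inHg = 945.99 mb.
the coastal station: 13.961 psi = 962.58 mb.
Spread: 962.58 − 944.80 = 18 mb.

18 mb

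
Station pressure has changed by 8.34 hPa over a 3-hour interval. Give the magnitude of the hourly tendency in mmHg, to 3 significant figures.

2.09 mmHg per hour

8.34 hPa / 3 h × 0.750062 mmHg/hPa = 2.09 mmHg/h.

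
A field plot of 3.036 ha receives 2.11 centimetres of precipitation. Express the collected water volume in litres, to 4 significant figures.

Depth: 2.11 cm × 10 = 21.1 mm.
Area: 3.036 ha = 30360 m².
1 mm over 1 m² is 1 L, so volume = 21.1 × 30360 = 640596 L ≈ 640600 L.

640600 litres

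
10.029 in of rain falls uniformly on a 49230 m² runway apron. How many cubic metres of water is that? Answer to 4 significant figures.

12540 cubic metres

Depth: 10.029 in × 25.4 = 254.7366 mm.
1 mm over 1 m² is 1 L, so volume = 254.7366 × 49230 = 12540683 L = 12540 m³.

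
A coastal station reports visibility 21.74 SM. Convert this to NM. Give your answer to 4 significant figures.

18.89 nmi

1 SM = 0.868976 nmi, so 21.74 × 0.868976 = 18.89 nmi.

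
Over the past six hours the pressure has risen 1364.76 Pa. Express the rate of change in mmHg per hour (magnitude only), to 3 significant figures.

1.71 mmHg per hour

1364.76 Pa / 6 h × 0.00750062 mmHg/Pa = 1.71 mmHg/h.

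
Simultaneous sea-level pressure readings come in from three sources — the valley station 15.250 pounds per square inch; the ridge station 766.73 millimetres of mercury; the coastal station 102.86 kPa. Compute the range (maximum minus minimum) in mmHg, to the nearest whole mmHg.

the valley station: 15.250 psi = 788.65 mmHg.
the coastal station: 102.86 kPa = 771.51 mmHg.
Spread: 788.65 − 766.73 = 22 mmHg.

22 mmHg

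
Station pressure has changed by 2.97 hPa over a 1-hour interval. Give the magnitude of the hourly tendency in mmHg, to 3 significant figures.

2.97 hPa / 1 h × 0.750062 mmHg/hPa = 2.23 mmHg/h.

2.23 mmHg per hour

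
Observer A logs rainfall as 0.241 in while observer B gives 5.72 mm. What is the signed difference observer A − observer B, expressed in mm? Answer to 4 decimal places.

0.4014 mm

observer A: 0.241 in = 6.121400 mm.
Difference: 6.121400 − 5.720000 = 0.4014 mm.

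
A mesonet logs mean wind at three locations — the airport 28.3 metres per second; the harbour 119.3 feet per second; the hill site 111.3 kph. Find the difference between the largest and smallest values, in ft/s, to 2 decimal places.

the airport: 28.3 m/s = 92.8478 ft/s.
the hill site: 111.3 km/h = 101.4326 ft/s.
Spread: 119.3000 − 92.8478 = 26.45 ft/s.

26.45 ft/s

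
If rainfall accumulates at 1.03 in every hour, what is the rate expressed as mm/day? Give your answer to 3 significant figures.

1.03 in/hour × 25.4 mm/in × 24 hour/day = 628 mm/day.

628 mm/day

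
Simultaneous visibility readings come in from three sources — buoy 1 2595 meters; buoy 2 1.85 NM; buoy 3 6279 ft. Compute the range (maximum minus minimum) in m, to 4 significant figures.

buoy 2: 1.85 nmi = 3426.20 m.
buoy 3: 6279 ft = 1913.84 m.
Spread: 3426.20 − 1913.84 = 1512 m.

1512 m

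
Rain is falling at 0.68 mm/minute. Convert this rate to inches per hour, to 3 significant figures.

0.68 mm/minute × 0.0393701 in/mm × 60 minute/hour = 1.61 in/hour.

1.61 in/hour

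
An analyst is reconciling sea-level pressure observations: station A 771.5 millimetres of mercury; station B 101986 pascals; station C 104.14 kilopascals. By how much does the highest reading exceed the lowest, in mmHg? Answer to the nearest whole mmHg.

16 mmHg

station B: 101986 Pa = 764.96 mmHg.
station C: 104.14 kPa = 781.11 mmHg.
Spread: 781.11 − 764.96 = 16 mmHg.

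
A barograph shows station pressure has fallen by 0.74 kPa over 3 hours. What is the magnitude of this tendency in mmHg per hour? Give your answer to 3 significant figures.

1.85 mmHg per hour

0.74 kPa / 3 h × 7.50062 mmHg/kPa = 1.85 mmHg/h.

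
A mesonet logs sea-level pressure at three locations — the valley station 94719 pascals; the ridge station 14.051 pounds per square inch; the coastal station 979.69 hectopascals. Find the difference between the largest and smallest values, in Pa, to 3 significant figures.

the ridge station: 14.051 psi = 96878.23 Pa.
the coastal station: 979.69 hPa = 97969.00 Pa.
Spread: 97969.00 − 94719.00 = 3250 Pa.

3250 Pa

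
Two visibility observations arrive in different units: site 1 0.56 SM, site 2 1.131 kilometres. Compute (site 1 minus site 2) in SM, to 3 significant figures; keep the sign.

site 2: 1.131 km = 0.70277 SM.
Difference: 0.56000 − 0.70277 = -0.143 SM.

-0.143 SM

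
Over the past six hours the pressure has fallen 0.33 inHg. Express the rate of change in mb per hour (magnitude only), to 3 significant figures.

0.33 inHg / 6 h × 33.8639 mb/inHg = 1.86 mb/h.

1.86 mb per hour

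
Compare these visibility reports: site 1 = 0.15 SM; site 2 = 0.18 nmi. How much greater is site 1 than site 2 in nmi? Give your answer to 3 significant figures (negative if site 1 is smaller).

-0.0497 nmi

site 1: 0.15 SM = 0.130346 nmi.
Difference: 0.130346 − 0.180000 = -0.0497 nmi.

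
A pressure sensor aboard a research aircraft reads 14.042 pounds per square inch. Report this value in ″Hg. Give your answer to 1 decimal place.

1 psi = 2.03602 inHg, so 14.042 × 2.03602 = 28.6 inHg.

28.6 inHg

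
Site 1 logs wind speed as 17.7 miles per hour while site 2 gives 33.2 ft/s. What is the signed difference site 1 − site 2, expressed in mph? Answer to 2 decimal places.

site 2: 33.2 ft/s = 22.6364 mph.
Difference: 17.7000 − 22.6364 = -4.94 mph.

-4.94 mph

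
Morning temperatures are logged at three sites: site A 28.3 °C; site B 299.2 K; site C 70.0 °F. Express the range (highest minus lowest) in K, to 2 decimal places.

7.19 K

site B: 299.2 K = 26.050 °C.
site C: 70.0 °F = 21.111 °C.
Spread: 28.300 − 21.111 = 7.189 °C.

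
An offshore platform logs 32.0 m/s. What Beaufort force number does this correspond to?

32.0 m/s lies in the Beaufort 11 band (violent storm, 28.5–32.6 m/s).

Beaufort force 11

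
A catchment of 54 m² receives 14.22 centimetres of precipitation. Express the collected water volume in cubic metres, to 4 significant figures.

7.679 cubic metres

Depth: 14.22 cm × 10 = 142.2 mm.
1 mm over 1 m² is 1 L, so volume = 142.2 × 54 = 7678.8 L = 7.679 m³.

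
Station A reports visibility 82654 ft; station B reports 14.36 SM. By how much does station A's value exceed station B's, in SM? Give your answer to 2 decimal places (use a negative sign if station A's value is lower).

station A: 82654 ft = 15.6542 SM.
Difference: 15.6542 − 14.3600 = 1.29 SM.

1.29 SM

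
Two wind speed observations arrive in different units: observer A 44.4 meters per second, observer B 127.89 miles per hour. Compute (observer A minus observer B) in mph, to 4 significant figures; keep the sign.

observer A: 44.4 m/s = 99.3200 mph.
Difference: 99.3200 − 127.8900 = -28.57 mph.

-28.57 mph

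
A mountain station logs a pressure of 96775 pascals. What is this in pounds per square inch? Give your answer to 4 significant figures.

1 Pa = 0.000145038 psi, so 96775 × 0.000145038 = 14.04 psi.

14.04 psi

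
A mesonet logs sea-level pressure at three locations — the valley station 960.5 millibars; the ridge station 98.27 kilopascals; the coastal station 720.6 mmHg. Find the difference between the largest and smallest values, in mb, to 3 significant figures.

the ridge station: 98.27 kPa = 982.700 mb.
the coastal station: 720.6 mmHg = 960.721 mb.
Spread: 982.700 − 960.500 = 22.2 mb.

22.2 mb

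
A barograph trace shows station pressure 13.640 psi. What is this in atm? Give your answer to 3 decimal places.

1 psi = 0.068046 atm, so 13.640 × 0.068046 = 0.928 atm.

0.928 atm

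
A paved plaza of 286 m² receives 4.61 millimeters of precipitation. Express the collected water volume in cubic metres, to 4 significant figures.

1 mm over 1 m² is 1 L, so volume = 4.61 × 286 = 1318.46 L = 1.318 m³.

1.318 cubic metres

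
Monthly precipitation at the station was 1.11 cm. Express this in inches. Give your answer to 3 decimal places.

0.437 in

1 cm = 0.393701 in, so 1.11 × 0.393701 = 0.437 in.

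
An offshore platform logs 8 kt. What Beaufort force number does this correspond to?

Beaufort force 3

8 kt lies in the Beaufort 3 band (gentle breeze, 7–10 kt).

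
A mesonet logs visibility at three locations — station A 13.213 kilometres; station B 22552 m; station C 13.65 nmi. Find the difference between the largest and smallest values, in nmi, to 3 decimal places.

6.516 nmi

station A: 13.213 km = 7.13445 nmi.
station B: 22552 m = 12.17711 nmi.
Spread: 13.65000 − 7.13445 = 6.516 nmi.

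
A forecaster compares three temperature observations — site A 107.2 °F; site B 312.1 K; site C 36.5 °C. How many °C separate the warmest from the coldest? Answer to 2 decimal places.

site A: 107.2 °F = 41.778 °C.
site B: 312.1 K = 38.950 °C.
Spread: 41.778 − 36.500 = 5.278 °C.

5.28 °C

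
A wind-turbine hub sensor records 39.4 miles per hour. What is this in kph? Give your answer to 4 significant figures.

63.41 km/h

1 mph = 1.60934 km/h, so 39.4 × 1.60934 = 63.41 km/h.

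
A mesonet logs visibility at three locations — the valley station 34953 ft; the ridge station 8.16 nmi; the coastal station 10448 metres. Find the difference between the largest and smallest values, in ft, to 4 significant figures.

the ridge station: 8.16 nmi = 49581.10 ft.
the coastal station: 10448 m = 34278.22 ft.
Spread: 49581.10 − 34278.22 = 15300 ft.

15300 ft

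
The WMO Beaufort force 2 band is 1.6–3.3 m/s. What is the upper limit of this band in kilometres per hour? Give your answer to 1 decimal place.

1.6–3.3 m/s × 3.6 = 5.8–11.9 km/h.

11.9 km/h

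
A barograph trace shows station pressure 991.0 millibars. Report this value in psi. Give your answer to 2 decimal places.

1 mb = 0.0145038 psi, so 991.0 × 0.0145038 = 14.37 psi.

14.37 psi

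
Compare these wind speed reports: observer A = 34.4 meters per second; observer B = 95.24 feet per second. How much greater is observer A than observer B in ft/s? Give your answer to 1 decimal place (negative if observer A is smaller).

observer A: 34.4 m/s = 112.861 ft/s.
Difference: 112.861 − 95.240 = 17.6 ft/s.

17.6 ft/s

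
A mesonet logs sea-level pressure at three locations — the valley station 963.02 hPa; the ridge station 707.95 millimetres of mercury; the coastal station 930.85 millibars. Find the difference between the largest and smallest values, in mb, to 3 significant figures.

32.2 mb

the valley station: 963.02 hPa = 963.020 mb.
the ridge station: 707.95 mmHg = 943.856 mb.
Spread: 963.020 − 930.850 = 32.2 mb.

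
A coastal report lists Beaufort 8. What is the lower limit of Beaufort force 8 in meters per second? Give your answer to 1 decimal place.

17.2 m/s

Beaufort 8 (gale) spans 17.2–20.7 m/s.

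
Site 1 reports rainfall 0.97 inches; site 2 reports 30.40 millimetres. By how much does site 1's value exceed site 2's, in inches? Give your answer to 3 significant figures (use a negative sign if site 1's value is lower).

-0.227 in

site 2: 30.40 mm = 1.19685 in.
Difference: 0.97000 − 1.19685 = -0.227 in.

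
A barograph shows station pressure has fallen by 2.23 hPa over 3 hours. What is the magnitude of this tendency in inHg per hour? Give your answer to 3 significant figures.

2.23 hPa / 3 h × 0.02953 inHg/hPa = 0.0220 inHg/h.

0.0220 inHg per hour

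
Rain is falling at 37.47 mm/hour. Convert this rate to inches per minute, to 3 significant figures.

0.0246 in/minute

37.47 mm/hour × 0.0393701 in/mm × 0.0166667 hour/minute = 0.0246 in/minute.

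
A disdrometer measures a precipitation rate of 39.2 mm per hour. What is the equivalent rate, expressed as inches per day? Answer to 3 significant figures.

37.0 in/day

39.2 mm/hour × 0.0393701 in/mm × 24 hour/day = 37.0 in/day.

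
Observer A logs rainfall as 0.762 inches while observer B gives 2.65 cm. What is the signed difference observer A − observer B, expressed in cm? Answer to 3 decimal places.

-0.715 cm

observer A: 0.762 in = 1.93548 cm.
Difference: 1.93548 − 2.65000 = -0.715 cm.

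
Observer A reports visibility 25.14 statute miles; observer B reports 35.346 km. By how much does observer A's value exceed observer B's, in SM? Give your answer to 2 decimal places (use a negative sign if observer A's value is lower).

3.18 SM

observer B: 35.346 km = 21.9630 SM.
Difference: 25.1400 − 21.9630 = 3.18 SM.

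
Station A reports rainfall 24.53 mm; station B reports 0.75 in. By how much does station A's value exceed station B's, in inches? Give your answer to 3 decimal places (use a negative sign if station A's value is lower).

0.216 in

station A: 24.53 mm = 0.96575 in.
Difference: 0.96575 − 0.75000 = 0.216 in.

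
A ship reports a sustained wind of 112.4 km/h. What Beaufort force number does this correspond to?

Beaufort force 11

112.4 km/h = 31.2 m/s, which is Beaufort 11 (violent storm, 28.5–32.6 m/s).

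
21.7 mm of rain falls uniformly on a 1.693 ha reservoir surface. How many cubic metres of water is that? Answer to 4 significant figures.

367.4 cubic metres

Area: 1.693 ha = 16930 m².
1 mm over 1 m² is 1 L, so volume = 21.7 × 16930 = 367381 L = 367.4 m³.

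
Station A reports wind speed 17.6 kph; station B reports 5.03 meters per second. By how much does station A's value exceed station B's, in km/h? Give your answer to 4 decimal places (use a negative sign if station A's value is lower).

station B: 5.03 m/s = 18.108000 km/h.
Difference: 17.600000 − 18.108000 = -0.5080 km/h.

-0.5080 km/h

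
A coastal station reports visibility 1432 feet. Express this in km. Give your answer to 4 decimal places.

1 ft = 0.0003048 km, so 1432 × 0.0003048 = 0.4365 km.

0.4365 km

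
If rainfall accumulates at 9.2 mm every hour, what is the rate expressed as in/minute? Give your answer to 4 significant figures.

9.2 mm/hour × 0.0393701 in/mm × 0.0166667 hour/minute = 0.006037 in/minute.

0.006037 in/minute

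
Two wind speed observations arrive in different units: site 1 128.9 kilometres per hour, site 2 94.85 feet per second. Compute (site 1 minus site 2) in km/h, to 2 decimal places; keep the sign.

site 2: 94.85 ft/s = 104.0770 km/h.
Difference: 128.9000 − 104.0770 = 24.82 km/h.

24.82 km/h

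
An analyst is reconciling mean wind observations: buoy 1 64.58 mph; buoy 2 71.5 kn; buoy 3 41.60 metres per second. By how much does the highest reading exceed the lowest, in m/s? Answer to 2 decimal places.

buoy 1: 64.58 mph = 28.8698 m/s.
buoy 2: 71.5 kt = 36.7828 m/s.
Spread: 41.6000 − 28.8698 = 12.73 m/s.

12.73 m/s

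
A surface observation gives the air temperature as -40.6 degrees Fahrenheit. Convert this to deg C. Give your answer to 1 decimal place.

-40.3 °C

°C = (°F − 32) × 5/9 = (-40.6 − 32) / 1.8 = -40.3 °C.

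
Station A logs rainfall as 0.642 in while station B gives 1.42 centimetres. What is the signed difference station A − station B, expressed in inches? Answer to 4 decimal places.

station B: 1.42 cm = 0.559055 in.
Difference: 0.642000 − 0.559055 = 0.0829 in.

0.0829 in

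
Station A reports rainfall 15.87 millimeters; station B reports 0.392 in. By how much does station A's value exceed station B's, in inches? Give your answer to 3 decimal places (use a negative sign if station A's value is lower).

0.233 in

station A: 15.87 mm = 0.62480 in.
Difference: 0.62480 − 0.39200 = 0.233 in.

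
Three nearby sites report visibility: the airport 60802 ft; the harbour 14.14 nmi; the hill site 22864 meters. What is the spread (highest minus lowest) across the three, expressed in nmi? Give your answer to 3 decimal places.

the airport: 60802 ft = 10.00672 nmi.
the hill site: 22864 m = 12.34557 nmi.
Spread: 14.14000 − 10.00672 = 4.133 nmi.

4.133 nmi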